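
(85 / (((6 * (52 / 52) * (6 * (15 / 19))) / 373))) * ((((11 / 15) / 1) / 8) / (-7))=-1325269 / 90720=-14.61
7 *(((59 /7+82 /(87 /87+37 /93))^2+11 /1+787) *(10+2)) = 13164511512 /29575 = 445122.96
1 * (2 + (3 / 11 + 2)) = 47 / 11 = 4.27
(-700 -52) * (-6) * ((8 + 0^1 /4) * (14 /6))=84224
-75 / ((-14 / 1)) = 5.36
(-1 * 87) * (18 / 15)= -522 / 5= -104.40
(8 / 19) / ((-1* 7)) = -8 / 133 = -0.06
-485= -485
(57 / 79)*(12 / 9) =76 / 79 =0.96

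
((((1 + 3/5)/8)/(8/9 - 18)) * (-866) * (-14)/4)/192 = -1299/7040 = -0.18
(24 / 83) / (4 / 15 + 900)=45 / 140104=0.00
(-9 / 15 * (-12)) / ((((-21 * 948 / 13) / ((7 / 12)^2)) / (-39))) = 0.06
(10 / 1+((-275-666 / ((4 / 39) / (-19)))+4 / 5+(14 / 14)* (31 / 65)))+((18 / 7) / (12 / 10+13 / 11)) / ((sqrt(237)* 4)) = 165* sqrt(237) / 144886+16004661 / 130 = 123112.79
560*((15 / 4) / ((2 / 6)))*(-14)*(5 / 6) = -73500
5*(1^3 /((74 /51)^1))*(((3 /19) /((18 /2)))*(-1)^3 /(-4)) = 85 /5624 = 0.02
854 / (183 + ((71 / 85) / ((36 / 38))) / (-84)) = 109756080 / 23517811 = 4.67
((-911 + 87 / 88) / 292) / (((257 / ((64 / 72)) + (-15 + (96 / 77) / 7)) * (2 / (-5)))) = 53753 / 1892472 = 0.03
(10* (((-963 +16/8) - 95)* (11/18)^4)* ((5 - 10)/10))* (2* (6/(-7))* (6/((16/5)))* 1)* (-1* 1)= 4026275/1701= 2367.00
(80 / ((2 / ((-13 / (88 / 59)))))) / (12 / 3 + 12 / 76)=-72865 / 869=-83.85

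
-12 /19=-0.63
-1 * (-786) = 786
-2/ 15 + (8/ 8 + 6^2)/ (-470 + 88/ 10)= -7387/ 34590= -0.21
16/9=1.78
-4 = -4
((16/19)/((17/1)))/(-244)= -4/19703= -0.00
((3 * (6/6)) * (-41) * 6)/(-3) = 246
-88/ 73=-1.21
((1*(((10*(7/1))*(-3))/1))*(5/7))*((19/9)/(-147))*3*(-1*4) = -3800/147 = -25.85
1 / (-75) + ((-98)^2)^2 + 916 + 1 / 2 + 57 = 13835668423 / 150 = 92237789.49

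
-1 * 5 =-5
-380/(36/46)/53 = -4370/477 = -9.16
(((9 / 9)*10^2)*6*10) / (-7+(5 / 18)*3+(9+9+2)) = 36000 / 83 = 433.73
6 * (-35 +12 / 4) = -192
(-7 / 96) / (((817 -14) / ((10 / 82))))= -0.00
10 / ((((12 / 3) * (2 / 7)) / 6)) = 105 / 2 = 52.50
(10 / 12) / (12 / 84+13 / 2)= 35 / 279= 0.13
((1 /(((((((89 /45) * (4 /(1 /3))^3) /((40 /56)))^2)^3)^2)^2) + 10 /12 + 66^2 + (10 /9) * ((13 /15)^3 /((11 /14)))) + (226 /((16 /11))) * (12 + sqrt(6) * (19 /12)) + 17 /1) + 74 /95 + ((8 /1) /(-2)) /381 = 6842.62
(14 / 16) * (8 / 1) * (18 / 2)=63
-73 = -73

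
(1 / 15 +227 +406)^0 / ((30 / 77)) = 77 / 30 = 2.57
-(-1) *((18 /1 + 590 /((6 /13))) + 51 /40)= 155713 /120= 1297.61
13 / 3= 4.33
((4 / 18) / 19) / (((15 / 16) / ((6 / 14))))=32 / 5985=0.01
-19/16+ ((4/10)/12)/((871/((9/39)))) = -1.19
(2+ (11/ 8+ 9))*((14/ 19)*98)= 33957/ 38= 893.61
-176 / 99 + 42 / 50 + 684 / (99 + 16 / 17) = 2257811 / 382275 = 5.91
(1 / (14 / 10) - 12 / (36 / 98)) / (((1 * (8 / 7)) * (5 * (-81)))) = 671 / 9720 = 0.07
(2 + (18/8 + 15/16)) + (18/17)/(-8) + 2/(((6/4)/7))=11741/816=14.39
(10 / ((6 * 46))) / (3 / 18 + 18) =5 / 2507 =0.00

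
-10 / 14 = -5 / 7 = -0.71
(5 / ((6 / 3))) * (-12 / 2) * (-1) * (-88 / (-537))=440 / 179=2.46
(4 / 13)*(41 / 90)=82 / 585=0.14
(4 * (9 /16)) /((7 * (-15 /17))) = -51 /140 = -0.36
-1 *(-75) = 75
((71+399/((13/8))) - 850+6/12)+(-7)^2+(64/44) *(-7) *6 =-155885/286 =-545.05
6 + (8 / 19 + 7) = 255 / 19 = 13.42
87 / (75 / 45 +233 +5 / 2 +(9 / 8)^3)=133632 / 366475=0.36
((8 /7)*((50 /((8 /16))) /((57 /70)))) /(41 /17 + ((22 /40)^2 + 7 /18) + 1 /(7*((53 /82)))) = 60547200000 /1434046337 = 42.22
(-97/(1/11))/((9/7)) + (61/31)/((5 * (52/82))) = -829.27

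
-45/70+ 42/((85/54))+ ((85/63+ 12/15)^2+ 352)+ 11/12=2588097287/6747300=383.58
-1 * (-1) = 1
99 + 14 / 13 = 1301 / 13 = 100.08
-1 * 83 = -83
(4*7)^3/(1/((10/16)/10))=1372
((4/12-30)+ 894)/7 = 2593/21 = 123.48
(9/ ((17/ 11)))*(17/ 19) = 99/ 19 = 5.21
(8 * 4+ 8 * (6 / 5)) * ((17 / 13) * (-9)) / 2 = -1224 / 5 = -244.80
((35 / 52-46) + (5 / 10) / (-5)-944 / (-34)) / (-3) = 78067 / 13260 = 5.89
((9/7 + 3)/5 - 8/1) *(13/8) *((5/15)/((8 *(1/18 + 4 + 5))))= -0.05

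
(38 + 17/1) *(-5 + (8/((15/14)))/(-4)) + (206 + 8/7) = -3581/21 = -170.52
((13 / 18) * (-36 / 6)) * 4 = -52 / 3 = -17.33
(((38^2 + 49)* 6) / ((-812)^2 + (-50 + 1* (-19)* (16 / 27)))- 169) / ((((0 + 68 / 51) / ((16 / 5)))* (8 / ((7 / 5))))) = -70.97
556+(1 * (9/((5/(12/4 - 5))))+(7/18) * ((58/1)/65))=323357/585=552.75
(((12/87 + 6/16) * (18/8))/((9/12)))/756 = 17/8352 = 0.00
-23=-23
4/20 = 1/5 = 0.20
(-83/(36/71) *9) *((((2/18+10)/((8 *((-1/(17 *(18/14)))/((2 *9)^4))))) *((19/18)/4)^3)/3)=26798517681/1024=26170427.42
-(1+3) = -4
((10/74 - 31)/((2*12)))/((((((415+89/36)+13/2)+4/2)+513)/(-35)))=8565/178673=0.05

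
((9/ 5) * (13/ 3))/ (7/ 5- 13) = -39/ 58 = -0.67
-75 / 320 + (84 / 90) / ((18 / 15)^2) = 715 / 1728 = 0.41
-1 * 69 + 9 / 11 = -750 / 11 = -68.18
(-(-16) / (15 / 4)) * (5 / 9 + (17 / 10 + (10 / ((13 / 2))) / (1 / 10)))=75.26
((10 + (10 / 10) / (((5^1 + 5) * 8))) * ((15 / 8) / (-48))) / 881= -801 / 1804288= -0.00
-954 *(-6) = 5724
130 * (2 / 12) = 65 / 3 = 21.67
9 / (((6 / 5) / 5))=75 / 2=37.50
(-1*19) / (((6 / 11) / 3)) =-209 / 2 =-104.50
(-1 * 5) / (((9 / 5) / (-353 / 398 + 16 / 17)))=-9175 / 60894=-0.15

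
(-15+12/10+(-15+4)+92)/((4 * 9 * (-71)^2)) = 28/75615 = 0.00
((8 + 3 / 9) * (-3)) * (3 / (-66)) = 25 / 22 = 1.14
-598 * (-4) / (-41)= -2392 / 41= -58.34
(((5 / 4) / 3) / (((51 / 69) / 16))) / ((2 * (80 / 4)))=23 / 102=0.23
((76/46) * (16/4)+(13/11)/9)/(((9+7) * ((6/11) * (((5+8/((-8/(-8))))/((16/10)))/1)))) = 15347/161460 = 0.10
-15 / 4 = -3.75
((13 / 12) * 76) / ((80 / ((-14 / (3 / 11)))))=-19019 / 360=-52.83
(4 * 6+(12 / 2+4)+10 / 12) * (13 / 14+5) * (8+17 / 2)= 3407.45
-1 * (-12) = 12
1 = 1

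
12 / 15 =4 / 5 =0.80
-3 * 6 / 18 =-1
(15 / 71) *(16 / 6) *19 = 760 / 71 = 10.70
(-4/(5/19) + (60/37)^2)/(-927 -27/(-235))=2022034/149096421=0.01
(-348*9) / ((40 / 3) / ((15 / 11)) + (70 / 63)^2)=-63423 / 223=-284.41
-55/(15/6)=-22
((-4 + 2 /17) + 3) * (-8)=120 /17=7.06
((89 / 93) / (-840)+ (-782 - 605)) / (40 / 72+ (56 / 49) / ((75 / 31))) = -541762645 / 401512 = -1349.31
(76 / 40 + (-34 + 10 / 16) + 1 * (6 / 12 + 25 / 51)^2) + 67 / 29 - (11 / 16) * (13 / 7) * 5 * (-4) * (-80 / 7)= -47312158909 / 147840840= -320.02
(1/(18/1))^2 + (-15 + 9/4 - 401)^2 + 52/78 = 221861893/1296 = 171189.73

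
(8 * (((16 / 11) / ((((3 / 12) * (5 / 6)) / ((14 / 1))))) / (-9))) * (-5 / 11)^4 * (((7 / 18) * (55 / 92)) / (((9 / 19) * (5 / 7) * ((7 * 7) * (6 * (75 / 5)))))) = -425600 / 736456941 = -0.00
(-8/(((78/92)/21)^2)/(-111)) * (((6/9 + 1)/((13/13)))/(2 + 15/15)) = 4147360/168831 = 24.57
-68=-68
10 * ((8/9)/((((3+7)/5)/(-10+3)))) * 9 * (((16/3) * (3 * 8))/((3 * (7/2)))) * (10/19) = -102400/57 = -1796.49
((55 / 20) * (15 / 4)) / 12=55 / 64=0.86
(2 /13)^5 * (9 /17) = 288 /6311981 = 0.00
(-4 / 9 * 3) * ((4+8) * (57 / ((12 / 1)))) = -76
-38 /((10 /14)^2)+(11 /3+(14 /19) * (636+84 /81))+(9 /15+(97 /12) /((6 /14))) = 21445631 /51300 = 418.04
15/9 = 5/3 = 1.67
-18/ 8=-9/ 4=-2.25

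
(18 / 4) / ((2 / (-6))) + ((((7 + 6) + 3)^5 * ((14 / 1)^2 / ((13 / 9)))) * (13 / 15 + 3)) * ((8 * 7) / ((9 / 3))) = 1335063738661 / 130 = 10269721066.62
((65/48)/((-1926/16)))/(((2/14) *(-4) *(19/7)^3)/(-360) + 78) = -780325/5412663159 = -0.00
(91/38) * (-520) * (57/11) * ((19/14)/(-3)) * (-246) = -7899060/11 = -718096.36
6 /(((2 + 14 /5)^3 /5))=625 /2304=0.27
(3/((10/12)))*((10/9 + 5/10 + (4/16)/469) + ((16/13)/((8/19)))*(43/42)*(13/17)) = 223891/15946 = 14.04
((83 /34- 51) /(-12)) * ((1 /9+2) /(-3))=-31369 /11016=-2.85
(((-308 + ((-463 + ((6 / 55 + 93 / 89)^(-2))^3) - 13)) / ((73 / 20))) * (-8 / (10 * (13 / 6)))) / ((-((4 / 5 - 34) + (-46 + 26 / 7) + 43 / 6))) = 8148185725748937843242418880 / 7022895556492118444683077081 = 1.16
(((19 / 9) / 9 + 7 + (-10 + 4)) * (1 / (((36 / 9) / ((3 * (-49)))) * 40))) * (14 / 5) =-343 / 108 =-3.18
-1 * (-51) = 51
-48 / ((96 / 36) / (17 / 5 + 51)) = -4896 / 5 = -979.20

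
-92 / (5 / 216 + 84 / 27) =-19872 / 677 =-29.35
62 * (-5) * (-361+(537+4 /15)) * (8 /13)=-1311424 /39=-33626.26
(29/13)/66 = 29/858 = 0.03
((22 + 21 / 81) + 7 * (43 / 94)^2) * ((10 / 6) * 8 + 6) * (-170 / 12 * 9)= -13951646105 / 238572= -58479.81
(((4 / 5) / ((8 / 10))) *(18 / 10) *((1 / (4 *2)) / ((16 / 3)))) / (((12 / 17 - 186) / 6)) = -153 / 112000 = -0.00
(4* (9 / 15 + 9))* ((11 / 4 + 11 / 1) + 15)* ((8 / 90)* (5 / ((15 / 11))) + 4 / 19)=506368 / 855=592.24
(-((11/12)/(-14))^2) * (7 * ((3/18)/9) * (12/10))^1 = -121/181440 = -0.00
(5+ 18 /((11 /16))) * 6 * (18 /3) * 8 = 98784 /11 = 8980.36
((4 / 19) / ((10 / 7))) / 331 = 14 / 31445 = 0.00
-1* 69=-69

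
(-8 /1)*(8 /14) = -32 /7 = -4.57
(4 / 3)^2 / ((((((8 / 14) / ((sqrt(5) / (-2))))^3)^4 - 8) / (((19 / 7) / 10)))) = -117403775365625 / 1946353703229297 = -0.06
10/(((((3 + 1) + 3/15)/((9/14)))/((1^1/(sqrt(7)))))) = 75 * sqrt(7)/343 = 0.58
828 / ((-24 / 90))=-3105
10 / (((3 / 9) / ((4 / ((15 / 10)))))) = 80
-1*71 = -71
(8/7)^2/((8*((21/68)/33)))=5984/343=17.45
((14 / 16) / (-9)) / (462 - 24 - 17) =-7 / 30312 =-0.00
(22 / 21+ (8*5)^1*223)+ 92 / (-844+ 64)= 4059023 / 455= 8920.93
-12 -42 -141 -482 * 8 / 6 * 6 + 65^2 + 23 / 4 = 719 / 4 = 179.75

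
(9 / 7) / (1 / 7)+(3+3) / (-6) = 8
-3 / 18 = -1 / 6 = -0.17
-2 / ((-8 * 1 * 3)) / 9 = 1 / 108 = 0.01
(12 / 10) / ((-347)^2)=6 / 602045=0.00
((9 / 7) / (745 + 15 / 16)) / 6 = 24 / 83545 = 0.00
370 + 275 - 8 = 637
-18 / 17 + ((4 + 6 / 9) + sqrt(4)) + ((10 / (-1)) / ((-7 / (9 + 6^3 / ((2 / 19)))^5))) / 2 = 9482659128466608757 / 357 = 26562070387861649.18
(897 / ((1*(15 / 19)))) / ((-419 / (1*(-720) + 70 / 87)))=1950.24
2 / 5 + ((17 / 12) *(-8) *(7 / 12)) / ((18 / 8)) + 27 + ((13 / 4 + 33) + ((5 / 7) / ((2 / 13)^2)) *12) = 4795171 / 11340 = 422.85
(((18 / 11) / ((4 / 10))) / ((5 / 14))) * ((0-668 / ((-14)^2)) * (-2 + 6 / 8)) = 7515 / 154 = 48.80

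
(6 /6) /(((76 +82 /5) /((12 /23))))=10 /1771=0.01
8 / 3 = 2.67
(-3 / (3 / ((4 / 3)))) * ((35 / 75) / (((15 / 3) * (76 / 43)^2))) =-12943 / 324900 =-0.04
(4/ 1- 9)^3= -125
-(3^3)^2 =-729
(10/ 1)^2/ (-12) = -25/ 3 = -8.33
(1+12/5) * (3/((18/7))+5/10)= 17/3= 5.67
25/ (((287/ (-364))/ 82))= -2600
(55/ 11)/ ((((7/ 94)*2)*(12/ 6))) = 235/ 14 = 16.79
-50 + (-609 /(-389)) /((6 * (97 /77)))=-3757669 /75466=-49.79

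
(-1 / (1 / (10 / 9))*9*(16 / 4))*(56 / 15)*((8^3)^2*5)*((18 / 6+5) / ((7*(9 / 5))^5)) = -2097152000000 / 425329947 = -4930.65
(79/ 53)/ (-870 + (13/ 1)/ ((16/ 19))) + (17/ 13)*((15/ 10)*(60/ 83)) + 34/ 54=2.05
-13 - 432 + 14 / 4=-883 / 2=-441.50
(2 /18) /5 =1 /45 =0.02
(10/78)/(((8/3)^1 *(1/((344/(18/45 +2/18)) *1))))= 32.36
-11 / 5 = -2.20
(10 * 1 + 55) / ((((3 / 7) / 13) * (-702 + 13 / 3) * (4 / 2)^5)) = -0.09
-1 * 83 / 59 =-83 / 59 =-1.41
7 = 7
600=600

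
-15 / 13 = -1.15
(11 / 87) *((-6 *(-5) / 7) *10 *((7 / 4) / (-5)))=-55 / 29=-1.90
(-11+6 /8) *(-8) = 82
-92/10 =-9.20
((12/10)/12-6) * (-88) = 2596/5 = 519.20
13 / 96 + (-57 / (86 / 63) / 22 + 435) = 19672445 / 45408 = 433.24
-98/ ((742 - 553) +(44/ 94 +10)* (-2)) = -4606/ 7899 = -0.58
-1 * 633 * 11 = -6963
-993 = -993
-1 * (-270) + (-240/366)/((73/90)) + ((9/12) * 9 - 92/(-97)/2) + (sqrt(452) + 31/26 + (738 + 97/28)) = 2 * sqrt(113) + 40056301864/39306631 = 1040.33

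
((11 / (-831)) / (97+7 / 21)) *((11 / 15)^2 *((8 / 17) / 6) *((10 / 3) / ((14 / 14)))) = -2662 / 139221585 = -0.00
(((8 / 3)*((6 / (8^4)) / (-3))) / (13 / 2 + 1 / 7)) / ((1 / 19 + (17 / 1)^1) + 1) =-19 / 1749888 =-0.00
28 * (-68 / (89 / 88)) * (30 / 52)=-1256640 / 1157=-1086.12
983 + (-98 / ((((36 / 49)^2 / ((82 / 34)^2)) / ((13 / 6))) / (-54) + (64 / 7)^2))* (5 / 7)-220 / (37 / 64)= 48815579123733 / 81139943576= 601.62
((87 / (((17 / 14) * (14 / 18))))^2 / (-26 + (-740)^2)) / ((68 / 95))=58243455 / 2690231062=0.02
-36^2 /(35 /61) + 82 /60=-474049 /210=-2257.38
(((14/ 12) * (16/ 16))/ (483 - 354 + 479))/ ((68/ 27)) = 63/ 82688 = 0.00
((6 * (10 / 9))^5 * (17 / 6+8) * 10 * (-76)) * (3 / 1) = -79040000000 / 243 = -325267489.71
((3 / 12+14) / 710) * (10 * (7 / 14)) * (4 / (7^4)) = 57 / 340942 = 0.00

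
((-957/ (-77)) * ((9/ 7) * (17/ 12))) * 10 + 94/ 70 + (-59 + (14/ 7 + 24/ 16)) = 42194/ 245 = 172.22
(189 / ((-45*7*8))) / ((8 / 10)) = -3 / 32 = -0.09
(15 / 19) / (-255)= -1 / 323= -0.00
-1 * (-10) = 10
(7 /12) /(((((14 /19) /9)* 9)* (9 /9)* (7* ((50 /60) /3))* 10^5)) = 0.00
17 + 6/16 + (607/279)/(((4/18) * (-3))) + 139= 113915/744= 153.11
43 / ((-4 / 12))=-129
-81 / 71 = -1.14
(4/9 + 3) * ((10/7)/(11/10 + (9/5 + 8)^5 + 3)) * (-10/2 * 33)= -106562500/11864498583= -0.01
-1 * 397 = -397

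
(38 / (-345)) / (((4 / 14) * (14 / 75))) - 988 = -45543 / 46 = -990.07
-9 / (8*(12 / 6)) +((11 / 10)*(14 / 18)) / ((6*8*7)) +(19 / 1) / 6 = 11261 / 4320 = 2.61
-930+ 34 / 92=-42763 / 46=-929.63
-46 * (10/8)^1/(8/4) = -28.75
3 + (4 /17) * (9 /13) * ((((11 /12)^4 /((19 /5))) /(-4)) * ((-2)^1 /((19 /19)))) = 3.02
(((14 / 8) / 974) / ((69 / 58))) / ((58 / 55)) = 385 / 268824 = 0.00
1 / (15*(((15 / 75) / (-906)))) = -302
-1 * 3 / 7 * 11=-33 / 7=-4.71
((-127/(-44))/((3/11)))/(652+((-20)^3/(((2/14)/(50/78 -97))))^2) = 64389/177153442819966768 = 0.00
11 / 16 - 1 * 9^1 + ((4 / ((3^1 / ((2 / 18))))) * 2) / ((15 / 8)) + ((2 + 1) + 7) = 11959 / 6480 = 1.85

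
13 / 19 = 0.68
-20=-20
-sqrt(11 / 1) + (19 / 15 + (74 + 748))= 819.95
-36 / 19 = -1.89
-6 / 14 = -3 / 7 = -0.43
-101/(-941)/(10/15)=303/1882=0.16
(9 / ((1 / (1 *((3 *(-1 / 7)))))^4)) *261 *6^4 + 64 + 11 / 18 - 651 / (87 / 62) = 128218785283 / 1253322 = 102303.15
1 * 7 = 7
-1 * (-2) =2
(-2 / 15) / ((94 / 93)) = -31 / 235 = -0.13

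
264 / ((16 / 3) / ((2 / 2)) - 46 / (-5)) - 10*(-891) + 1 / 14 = 13624489 / 1526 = 8928.24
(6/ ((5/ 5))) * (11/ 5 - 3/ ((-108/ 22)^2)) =10087/ 810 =12.45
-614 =-614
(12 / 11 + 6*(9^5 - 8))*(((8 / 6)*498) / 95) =2476000.72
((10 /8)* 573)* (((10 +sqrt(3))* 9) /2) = 25785* sqrt(3) /8 +128925 /4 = 37813.87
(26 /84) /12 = 13 /504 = 0.03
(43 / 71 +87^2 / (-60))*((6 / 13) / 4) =-534819 / 36920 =-14.49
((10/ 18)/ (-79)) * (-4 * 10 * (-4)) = -800/ 711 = -1.13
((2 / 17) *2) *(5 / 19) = 20 / 323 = 0.06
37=37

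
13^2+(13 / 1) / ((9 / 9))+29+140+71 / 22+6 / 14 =54617 / 154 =354.66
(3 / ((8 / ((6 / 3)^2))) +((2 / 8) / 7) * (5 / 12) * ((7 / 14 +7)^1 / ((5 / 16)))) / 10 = 13 / 70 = 0.19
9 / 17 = 0.53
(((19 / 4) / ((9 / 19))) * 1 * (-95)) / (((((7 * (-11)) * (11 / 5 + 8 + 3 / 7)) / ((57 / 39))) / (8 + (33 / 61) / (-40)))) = 976755895 / 71888256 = 13.59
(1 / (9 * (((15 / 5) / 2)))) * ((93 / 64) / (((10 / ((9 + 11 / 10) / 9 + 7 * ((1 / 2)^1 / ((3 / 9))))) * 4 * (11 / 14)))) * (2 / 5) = 113491 / 7128000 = 0.02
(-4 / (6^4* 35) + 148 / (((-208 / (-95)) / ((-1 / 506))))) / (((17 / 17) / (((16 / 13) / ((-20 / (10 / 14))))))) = 0.01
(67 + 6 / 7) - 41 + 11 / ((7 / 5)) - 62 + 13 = -100 / 7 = -14.29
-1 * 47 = -47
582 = 582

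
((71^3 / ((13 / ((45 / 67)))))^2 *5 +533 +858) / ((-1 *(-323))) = 76295084115868 / 14414179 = 5293057.91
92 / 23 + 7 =11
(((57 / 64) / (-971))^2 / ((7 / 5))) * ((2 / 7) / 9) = 1805 / 94615980032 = 0.00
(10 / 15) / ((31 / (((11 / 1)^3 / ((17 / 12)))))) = 10648 / 527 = 20.20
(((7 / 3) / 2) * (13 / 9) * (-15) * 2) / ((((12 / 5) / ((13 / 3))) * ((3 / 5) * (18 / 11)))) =-1626625 / 17496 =-92.97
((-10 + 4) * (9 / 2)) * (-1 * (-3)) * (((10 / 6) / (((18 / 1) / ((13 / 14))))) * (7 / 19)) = -195 / 76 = -2.57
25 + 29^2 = 866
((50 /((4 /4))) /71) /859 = 50 /60989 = 0.00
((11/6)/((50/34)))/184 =187/27600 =0.01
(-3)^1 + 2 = -1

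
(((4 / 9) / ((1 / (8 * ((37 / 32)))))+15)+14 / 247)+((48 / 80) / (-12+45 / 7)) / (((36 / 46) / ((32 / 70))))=353918 / 18525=19.10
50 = 50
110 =110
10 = 10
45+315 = 360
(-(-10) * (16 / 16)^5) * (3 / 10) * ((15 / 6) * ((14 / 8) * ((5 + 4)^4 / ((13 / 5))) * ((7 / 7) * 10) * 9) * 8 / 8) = 155003625 / 52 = 2980838.94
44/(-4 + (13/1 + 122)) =44/131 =0.34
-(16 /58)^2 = -0.08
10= 10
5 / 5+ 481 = 482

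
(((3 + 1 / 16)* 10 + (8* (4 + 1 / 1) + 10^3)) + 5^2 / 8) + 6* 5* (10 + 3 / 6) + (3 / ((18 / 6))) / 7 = 38889 / 28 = 1388.89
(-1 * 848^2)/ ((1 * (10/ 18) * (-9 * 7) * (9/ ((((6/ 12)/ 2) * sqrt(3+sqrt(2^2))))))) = 179776 * sqrt(5)/ 315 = 1276.16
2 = 2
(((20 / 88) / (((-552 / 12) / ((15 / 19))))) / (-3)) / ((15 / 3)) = 5 / 19228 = 0.00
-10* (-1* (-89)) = -890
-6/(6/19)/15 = -19/15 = -1.27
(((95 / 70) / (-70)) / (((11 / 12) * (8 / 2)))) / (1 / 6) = -171 / 5390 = -0.03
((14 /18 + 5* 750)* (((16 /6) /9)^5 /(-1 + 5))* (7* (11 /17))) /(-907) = -0.01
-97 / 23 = -4.22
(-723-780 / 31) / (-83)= 23193 / 2573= 9.01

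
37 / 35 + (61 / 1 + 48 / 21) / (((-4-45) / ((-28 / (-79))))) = 11601 / 19355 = 0.60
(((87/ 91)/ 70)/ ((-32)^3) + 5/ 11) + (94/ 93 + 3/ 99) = 106453371933/ 71177666560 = 1.50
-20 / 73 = -0.27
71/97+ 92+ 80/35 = 64517/679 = 95.02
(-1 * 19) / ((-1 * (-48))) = -19 / 48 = -0.40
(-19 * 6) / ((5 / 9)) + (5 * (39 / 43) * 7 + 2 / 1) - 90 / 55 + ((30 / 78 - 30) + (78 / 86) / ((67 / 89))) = -415078583 / 2059915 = -201.50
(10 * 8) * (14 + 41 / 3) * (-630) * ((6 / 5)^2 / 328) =-250992 / 41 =-6121.76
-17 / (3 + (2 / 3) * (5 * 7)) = -51 / 79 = -0.65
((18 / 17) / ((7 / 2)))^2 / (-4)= -324 / 14161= -0.02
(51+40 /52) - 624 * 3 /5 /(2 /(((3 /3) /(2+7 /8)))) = -19949 /1495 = -13.34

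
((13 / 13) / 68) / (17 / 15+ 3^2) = 15 / 10336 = 0.00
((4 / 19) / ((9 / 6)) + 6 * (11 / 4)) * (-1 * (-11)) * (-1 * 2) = -20867 / 57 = -366.09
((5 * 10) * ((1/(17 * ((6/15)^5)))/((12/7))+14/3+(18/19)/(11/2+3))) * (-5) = -126033125/62016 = -2032.27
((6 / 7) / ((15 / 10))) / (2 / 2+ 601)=2 / 2107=0.00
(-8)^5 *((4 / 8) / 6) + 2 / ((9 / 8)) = -24560 / 9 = -2728.89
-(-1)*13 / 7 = 13 / 7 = 1.86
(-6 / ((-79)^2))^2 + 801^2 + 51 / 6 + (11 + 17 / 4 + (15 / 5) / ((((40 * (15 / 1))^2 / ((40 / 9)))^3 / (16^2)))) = 641624.75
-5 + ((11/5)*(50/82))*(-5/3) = -890/123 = -7.24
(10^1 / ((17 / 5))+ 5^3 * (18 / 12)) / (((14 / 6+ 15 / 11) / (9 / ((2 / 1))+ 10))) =6196575 / 8296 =746.94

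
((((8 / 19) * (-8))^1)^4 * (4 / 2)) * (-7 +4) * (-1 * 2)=201326592 / 130321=1544.85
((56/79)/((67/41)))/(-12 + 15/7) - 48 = -17546488/365217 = -48.04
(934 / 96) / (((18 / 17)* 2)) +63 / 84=9235 / 1728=5.34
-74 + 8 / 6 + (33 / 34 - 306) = -38525 / 102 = -377.70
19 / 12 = 1.58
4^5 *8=8192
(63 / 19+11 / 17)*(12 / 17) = 15360 / 5491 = 2.80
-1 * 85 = -85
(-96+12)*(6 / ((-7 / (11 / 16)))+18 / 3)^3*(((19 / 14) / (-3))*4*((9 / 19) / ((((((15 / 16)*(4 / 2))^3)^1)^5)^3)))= 701186525842019639689556642823116440062656512 / 118520780815075755149990754944155924022197723388671875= 0.00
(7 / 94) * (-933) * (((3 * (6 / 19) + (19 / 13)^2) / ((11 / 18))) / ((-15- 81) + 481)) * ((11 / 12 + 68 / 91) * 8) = -100708674966 / 8308735435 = -12.12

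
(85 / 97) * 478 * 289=11742070 / 97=121052.27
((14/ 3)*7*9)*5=1470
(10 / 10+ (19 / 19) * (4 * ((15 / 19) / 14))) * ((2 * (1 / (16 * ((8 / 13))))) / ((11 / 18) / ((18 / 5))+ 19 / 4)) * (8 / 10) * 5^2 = 858195 / 848008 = 1.01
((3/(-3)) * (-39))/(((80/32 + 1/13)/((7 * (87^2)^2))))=406642723578/67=6069294381.76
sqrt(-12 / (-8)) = sqrt(6) / 2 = 1.22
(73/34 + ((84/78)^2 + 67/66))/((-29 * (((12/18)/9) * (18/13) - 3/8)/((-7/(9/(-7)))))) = 160626704/53931735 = 2.98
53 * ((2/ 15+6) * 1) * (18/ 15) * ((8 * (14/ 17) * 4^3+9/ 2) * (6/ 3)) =141296728/ 425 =332462.89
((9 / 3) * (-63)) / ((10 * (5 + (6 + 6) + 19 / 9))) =-1701 / 1720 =-0.99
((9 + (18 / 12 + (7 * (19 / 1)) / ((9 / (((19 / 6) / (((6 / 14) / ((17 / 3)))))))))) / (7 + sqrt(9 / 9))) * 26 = 496951 / 243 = 2045.07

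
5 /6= 0.83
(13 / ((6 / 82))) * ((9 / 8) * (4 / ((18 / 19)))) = 10127 / 12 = 843.92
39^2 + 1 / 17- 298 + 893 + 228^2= 919701 / 17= 54100.06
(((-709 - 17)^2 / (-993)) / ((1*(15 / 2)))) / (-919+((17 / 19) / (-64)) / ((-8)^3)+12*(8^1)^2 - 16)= 6629359616 / 15643187435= 0.42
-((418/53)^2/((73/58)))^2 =-102697793856064/42048373249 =-2442.37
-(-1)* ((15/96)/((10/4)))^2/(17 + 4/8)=0.00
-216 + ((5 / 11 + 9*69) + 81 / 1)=5351 / 11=486.45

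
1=1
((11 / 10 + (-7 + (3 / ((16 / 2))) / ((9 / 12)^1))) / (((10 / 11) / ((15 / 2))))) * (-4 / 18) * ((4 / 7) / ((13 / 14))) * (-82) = -499.57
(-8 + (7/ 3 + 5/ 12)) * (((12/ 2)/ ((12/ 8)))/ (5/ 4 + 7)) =-28/ 11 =-2.55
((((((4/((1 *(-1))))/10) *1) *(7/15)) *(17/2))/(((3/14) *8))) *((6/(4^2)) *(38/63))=-2261/10800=-0.21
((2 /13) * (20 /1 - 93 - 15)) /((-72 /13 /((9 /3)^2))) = 22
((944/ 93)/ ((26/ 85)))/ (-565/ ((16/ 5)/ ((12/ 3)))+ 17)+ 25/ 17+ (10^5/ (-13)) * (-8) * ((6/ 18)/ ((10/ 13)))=1511137162165/ 56664621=26668.09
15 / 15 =1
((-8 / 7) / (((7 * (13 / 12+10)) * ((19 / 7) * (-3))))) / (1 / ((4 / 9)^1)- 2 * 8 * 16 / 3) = -384 / 17635933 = -0.00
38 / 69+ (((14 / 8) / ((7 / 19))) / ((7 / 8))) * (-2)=-4978 / 483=-10.31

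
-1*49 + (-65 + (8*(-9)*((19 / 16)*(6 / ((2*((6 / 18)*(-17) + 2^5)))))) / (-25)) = -448761 / 3950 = -113.61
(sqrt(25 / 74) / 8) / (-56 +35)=-5 *sqrt(74) / 12432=-0.00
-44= -44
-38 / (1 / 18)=-684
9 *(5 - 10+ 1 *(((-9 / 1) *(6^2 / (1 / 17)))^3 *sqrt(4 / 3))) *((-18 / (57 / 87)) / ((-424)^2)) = 11745 / 1707872+ 8177556890556 *sqrt(3) / 53371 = 265386521.08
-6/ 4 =-3/ 2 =-1.50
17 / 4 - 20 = -63 / 4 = -15.75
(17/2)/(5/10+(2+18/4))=17/14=1.21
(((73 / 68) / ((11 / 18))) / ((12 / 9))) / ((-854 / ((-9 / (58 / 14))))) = 17739 / 5292848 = 0.00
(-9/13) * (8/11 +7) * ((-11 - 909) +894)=1530/11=139.09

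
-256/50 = -128/25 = -5.12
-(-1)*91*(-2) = -182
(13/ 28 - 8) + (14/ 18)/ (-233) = -442663/ 58716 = -7.54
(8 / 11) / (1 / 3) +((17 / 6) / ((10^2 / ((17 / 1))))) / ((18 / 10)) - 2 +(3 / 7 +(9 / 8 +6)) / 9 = 13396 / 10395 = 1.29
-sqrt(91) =-9.54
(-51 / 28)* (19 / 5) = -969 / 140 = -6.92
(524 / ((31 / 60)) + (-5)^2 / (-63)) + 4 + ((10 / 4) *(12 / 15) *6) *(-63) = 511289 / 1953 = 261.80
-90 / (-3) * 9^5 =1771470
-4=-4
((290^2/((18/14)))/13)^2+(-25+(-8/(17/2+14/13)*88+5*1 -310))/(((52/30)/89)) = 28741577965355/1136187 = 25296520.70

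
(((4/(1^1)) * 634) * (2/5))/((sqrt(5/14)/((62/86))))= 1223.72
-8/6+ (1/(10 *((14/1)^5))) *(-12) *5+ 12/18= -537833/806736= -0.67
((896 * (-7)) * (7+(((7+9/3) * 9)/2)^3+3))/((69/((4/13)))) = -2286394880/897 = -2548935.21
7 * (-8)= -56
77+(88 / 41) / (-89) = 280885 / 3649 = 76.98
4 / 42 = 2 / 21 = 0.10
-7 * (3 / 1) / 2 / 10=-21 / 20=-1.05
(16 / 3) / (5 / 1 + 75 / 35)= 56 / 75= 0.75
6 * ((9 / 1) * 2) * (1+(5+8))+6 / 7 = 10590 / 7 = 1512.86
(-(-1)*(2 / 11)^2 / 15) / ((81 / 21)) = 28 / 49005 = 0.00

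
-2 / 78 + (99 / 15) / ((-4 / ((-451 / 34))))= 579757 / 26520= 21.86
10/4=5/2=2.50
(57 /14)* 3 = 171 /14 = 12.21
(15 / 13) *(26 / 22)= 15 / 11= 1.36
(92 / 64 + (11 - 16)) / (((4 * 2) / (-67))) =3819 / 128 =29.84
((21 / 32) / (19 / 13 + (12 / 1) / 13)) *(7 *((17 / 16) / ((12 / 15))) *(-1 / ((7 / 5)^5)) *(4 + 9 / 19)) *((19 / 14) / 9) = -293515625 / 914608128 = -0.32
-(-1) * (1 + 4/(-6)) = 1/3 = 0.33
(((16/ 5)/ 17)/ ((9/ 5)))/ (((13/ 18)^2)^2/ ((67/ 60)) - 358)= -1041984/ 3564674291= -0.00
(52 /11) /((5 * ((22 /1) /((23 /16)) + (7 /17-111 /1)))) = -0.01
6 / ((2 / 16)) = 48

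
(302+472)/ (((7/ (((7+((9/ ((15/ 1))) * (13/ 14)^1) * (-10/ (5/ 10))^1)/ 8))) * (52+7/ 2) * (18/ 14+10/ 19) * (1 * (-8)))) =71079/ 998704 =0.07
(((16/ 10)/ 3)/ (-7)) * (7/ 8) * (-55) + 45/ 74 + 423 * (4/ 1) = 376573/ 222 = 1696.27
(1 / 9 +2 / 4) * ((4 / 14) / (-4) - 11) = -1705 / 252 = -6.77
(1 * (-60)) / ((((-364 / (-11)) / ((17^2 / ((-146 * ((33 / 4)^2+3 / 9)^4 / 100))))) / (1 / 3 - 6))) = -0.00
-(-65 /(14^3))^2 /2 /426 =-4225 /6415164672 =-0.00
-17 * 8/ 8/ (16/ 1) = -17/ 16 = -1.06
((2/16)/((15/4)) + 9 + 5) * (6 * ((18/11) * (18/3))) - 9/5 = 45369/55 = 824.89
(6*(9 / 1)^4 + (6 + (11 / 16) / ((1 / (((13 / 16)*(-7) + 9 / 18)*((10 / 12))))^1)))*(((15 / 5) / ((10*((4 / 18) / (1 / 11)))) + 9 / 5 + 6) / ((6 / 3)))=35133550487 / 225280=155955.04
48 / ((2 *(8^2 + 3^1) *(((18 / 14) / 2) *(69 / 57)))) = 0.46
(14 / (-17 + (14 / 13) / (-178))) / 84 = -1157 / 118056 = -0.01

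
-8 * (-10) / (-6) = -40 / 3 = -13.33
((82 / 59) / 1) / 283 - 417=-6962567 / 16697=-417.00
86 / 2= 43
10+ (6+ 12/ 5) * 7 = 344/ 5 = 68.80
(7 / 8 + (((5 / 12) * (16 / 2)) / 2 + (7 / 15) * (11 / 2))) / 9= 613 / 1080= 0.57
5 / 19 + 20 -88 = -1287 / 19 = -67.74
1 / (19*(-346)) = -1 / 6574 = -0.00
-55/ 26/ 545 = -11/ 2834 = -0.00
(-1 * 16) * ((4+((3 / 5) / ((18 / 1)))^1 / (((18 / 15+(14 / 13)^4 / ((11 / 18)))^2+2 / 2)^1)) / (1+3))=-1489444396997098 / 93028585176543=-16.01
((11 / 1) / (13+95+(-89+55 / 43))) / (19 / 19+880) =473 / 768232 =0.00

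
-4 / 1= -4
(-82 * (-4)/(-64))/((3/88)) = -451/3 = -150.33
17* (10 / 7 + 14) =1836 / 7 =262.29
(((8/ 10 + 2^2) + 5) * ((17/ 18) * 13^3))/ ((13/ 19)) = 2674763/ 90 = 29719.59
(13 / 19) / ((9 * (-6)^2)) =0.00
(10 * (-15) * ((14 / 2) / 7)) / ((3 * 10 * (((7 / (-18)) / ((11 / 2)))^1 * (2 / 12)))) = 2970 / 7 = 424.29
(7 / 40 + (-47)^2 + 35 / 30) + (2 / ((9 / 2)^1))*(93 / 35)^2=65076301 / 29400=2213.48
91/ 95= 0.96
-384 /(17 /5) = -1920 /17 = -112.94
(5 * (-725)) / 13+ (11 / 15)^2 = -814052 / 2925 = -278.31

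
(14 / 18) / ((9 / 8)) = 56 / 81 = 0.69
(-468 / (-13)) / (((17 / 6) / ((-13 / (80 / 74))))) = -12987 / 85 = -152.79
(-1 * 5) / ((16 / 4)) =-5 / 4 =-1.25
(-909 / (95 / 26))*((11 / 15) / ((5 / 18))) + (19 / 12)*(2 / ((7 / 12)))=-10828658 / 16625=-651.35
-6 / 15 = -2 / 5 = -0.40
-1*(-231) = 231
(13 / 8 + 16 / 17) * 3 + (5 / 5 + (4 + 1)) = 1863 / 136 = 13.70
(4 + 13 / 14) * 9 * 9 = 5589 / 14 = 399.21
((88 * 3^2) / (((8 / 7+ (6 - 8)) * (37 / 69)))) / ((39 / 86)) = -1827672 / 481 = -3799.73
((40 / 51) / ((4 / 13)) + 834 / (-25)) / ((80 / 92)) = -225883 / 6375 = -35.43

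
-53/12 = -4.42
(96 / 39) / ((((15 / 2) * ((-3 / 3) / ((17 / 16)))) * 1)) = -68 / 195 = -0.35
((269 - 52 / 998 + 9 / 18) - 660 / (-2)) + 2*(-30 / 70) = 598.59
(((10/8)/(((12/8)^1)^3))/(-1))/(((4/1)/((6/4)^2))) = -5/24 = -0.21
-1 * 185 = -185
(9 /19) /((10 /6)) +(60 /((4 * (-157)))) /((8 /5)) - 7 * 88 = -73474333 /119320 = -615.78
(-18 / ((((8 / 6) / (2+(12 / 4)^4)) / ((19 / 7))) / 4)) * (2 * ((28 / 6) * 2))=-227088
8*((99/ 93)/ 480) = 11/ 620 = 0.02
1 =1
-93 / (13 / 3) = -279 / 13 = -21.46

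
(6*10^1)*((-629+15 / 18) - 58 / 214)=-4034570 / 107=-37706.26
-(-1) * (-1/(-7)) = 0.14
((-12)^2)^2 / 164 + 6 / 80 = 126.51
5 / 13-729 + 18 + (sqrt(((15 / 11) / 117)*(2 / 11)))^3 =-710.62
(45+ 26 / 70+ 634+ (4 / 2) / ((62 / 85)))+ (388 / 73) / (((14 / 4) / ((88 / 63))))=3414272347 / 4989915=684.23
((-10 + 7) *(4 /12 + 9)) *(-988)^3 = 27004047616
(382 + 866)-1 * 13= 1235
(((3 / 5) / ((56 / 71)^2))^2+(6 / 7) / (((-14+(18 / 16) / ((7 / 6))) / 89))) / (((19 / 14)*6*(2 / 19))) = -29445647621 / 5127987200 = -5.74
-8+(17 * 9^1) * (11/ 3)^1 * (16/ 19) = 8824/ 19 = 464.42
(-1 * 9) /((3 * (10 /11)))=-33 /10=-3.30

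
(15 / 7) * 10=150 / 7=21.43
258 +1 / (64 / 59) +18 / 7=117149 / 448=261.49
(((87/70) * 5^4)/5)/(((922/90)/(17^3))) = 480859875/6454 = 74505.71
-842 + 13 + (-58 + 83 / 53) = -46928 / 53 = -885.43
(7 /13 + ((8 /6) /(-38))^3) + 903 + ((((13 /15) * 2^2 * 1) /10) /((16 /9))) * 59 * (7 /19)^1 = 437096308877 /481501800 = 907.78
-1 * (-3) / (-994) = -3 / 994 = -0.00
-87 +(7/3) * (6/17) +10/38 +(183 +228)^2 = 54533733/323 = 168835.09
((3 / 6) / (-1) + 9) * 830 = 7055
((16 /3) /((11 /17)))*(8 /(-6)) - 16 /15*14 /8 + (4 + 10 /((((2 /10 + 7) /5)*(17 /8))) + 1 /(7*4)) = -436123 /78540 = -5.55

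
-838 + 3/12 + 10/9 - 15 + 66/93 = -949637/1116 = -850.93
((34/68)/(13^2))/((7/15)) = 0.01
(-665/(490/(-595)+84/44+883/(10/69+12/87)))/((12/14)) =-246347255/991566057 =-0.25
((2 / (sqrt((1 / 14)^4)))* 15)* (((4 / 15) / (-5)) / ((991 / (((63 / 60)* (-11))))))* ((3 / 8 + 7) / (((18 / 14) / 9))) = 4674747 / 24775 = 188.69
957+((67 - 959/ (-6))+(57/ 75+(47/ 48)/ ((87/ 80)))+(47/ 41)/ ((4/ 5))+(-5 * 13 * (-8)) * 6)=4608842201/ 1070100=4306.93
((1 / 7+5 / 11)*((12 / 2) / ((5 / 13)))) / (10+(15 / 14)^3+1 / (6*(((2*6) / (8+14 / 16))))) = 7789824 / 9489755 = 0.82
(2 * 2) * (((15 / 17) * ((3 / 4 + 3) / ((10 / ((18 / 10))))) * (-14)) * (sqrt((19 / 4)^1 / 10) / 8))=-567 * sqrt(190) / 2720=-2.87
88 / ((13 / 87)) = 588.92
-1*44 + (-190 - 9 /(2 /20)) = -324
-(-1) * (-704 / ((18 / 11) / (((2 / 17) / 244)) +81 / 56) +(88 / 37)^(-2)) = -495053789 / 16196444352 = -0.03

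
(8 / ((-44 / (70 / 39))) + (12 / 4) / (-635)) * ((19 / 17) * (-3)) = 1713553 / 1543685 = 1.11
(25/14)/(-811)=-25/11354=-0.00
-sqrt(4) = -2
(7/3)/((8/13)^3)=15379/1536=10.01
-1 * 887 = -887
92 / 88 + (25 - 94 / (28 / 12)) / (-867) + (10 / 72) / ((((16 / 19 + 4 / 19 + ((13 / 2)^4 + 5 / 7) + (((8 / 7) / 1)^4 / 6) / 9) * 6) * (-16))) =363517323185725 / 341945899515528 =1.06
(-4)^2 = 16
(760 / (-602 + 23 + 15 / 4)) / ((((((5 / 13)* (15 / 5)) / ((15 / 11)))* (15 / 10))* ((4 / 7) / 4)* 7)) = -6080 / 5841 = -1.04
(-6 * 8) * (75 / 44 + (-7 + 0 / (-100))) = 2796 / 11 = 254.18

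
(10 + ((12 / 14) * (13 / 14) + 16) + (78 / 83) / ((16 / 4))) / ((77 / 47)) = 10333843 / 626318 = 16.50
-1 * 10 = -10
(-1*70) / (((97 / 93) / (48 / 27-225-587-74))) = 17268860 / 291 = 59343.16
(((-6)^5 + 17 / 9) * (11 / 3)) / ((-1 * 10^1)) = 769637 / 270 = 2850.51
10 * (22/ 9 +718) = 64840/ 9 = 7204.44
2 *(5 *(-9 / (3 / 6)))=-180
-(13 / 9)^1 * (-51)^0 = -13 / 9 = -1.44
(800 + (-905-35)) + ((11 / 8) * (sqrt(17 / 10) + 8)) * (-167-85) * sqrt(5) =693 * sqrt(5) * (-80-sqrt(170)) / 20-140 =-7348.59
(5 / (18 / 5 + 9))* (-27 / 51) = -25 / 119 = -0.21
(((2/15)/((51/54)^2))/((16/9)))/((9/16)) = 216/1445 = 0.15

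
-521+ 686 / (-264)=-69115 / 132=-523.60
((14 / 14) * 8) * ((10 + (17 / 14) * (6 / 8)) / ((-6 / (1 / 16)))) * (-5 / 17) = 0.27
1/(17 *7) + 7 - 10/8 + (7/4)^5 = 2701729/121856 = 22.17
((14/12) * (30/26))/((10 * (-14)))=-1/104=-0.01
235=235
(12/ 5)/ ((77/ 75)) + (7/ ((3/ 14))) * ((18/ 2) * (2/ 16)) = 12039/ 308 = 39.09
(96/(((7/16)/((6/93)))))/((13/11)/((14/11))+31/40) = 8.31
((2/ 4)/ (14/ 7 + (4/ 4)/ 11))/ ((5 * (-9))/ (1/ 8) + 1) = -11/ 16514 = -0.00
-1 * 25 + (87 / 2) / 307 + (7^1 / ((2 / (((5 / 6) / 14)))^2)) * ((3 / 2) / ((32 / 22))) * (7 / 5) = -46871051 / 1886208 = -24.85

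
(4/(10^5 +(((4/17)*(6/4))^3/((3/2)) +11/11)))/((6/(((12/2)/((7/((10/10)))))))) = 19652/3439135399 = 0.00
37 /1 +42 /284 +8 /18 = 48043 /1278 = 37.59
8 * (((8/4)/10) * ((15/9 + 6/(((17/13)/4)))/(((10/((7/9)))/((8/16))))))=1.25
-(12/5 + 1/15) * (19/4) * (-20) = 703/3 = 234.33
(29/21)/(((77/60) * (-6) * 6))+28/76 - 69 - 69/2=-19016579/184338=-103.16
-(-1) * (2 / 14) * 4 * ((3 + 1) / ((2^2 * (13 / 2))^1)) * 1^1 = 8 / 91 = 0.09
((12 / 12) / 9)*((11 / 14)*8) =44 / 63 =0.70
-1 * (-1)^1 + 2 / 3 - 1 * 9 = -22 / 3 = -7.33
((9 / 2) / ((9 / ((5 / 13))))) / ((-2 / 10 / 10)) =-125 / 13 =-9.62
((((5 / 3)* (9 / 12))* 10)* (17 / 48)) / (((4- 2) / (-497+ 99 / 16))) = -3337525 / 3072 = -1086.43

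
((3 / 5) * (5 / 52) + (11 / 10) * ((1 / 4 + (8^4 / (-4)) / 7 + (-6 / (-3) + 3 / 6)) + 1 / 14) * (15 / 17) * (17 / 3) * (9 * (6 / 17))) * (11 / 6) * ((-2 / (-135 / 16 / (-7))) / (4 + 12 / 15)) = 28433680 / 17901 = 1588.39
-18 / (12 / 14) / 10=-21 / 10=-2.10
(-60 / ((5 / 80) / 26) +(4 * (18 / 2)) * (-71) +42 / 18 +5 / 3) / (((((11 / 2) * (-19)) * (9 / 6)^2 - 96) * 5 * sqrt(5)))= 220096 * sqrt(5) / 66225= 7.43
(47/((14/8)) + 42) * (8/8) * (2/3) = 964/21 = 45.90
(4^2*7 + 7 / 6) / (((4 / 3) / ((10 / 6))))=3395 / 24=141.46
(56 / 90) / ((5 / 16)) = 448 / 225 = 1.99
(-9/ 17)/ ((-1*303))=3/ 1717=0.00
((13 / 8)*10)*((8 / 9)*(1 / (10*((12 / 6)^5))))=13 / 288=0.05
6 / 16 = 3 / 8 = 0.38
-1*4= -4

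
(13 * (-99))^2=1656369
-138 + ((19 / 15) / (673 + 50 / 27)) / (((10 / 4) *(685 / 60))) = -453271134 / 3284575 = -138.00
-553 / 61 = -9.07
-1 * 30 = -30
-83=-83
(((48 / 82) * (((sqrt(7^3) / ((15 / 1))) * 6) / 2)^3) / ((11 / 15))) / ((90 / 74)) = 710696 * sqrt(7) / 56375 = 33.35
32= 32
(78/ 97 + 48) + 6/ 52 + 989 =2617633/ 2522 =1037.92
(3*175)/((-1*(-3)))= 175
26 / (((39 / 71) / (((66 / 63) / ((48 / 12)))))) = 781 / 63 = 12.40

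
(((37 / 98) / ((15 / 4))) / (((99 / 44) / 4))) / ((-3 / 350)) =-11840 / 567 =-20.88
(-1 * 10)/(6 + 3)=-10/9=-1.11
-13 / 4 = -3.25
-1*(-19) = 19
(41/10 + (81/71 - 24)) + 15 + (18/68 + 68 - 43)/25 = -82938/30175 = -2.75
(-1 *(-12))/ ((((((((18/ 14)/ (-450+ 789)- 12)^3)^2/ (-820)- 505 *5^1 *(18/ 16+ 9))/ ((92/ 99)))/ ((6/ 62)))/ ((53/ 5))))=-1566954669665051574904192/ 3999838832867223121780280727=-0.00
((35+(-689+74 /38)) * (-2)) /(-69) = -24778 /1311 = -18.90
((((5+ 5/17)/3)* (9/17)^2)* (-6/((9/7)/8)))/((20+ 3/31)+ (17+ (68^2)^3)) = -1406160/7528907105866511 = -0.00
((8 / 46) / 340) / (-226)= -1 / 441830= -0.00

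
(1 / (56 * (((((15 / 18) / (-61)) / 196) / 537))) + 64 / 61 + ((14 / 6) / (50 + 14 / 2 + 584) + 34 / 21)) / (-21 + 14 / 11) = 2071064243974 / 296972095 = 6973.94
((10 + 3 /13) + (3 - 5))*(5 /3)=535 /39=13.72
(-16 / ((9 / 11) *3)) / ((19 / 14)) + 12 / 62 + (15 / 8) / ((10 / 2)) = -538739 / 127224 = -4.23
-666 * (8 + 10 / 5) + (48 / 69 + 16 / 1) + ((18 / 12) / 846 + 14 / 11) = -947764523 / 142692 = -6642.03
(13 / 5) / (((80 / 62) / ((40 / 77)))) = 403 / 385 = 1.05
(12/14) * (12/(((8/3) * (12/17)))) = 153/28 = 5.46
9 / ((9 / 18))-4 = 14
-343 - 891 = -1234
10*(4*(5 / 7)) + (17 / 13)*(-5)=2005 / 91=22.03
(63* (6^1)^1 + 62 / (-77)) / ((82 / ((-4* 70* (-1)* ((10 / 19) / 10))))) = 580880 / 8569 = 67.79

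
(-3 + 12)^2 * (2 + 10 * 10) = 8262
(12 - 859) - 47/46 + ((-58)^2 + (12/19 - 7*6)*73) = -440423/874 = -503.92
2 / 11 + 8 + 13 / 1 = 233 / 11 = 21.18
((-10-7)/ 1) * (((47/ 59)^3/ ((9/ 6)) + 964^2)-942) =-9723888754448/ 616137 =-15782023.73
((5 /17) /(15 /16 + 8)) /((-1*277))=-80 /673387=-0.00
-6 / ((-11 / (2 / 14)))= 6 / 77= 0.08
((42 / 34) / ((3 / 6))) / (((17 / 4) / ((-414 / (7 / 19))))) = -188784 / 289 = -653.23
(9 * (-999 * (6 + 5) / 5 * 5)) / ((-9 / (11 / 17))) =120879 / 17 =7110.53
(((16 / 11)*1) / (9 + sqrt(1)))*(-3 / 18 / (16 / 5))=-1 / 132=-0.01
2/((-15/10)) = -4/3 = -1.33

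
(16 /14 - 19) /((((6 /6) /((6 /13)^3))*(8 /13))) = -2.85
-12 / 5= -2.40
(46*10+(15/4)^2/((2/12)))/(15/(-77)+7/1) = 335335/4192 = 79.99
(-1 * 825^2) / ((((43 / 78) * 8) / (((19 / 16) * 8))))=-504343125 / 344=-1466113.74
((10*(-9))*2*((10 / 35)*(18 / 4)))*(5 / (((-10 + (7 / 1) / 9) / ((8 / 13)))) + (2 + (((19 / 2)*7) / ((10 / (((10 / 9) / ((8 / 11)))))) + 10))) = -152606205 / 30212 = -5051.18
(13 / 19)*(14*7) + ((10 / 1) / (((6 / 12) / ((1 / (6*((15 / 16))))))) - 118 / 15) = 53644 / 855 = 62.74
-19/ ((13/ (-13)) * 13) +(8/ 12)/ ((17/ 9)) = 401/ 221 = 1.81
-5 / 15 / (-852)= 1 / 2556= 0.00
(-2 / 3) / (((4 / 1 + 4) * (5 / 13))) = -0.22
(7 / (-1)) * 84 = -588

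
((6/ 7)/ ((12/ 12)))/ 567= 2/ 1323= 0.00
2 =2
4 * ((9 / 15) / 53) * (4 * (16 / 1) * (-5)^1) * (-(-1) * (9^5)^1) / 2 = -22674816 / 53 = -427826.72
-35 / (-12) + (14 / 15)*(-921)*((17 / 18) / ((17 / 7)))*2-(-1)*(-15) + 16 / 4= -121799 / 180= -676.66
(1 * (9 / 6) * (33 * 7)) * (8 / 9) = 308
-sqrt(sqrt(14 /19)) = -0.93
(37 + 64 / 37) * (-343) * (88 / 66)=-1966076 / 111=-17712.40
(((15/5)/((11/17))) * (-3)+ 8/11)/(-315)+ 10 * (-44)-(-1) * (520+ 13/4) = 230885/2772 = 83.29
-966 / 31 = -31.16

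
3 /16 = 0.19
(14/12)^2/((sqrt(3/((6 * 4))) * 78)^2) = 49/27378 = 0.00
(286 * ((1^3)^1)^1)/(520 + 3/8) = 2288/4163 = 0.55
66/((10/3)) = 99/5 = 19.80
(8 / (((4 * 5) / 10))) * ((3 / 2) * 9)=54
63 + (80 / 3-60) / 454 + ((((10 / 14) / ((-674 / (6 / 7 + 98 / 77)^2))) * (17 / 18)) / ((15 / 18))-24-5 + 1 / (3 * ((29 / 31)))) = 3156034750985 / 92073201913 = 34.28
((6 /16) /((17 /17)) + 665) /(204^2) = 5323 /332928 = 0.02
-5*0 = 0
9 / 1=9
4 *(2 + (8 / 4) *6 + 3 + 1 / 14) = 478 / 7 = 68.29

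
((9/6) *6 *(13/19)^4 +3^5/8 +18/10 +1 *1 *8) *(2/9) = 219707807/23457780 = 9.37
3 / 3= 1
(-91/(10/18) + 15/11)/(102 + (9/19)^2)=-1075058/676555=-1.59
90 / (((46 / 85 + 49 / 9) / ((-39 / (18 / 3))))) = -447525 / 4579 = -97.73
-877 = -877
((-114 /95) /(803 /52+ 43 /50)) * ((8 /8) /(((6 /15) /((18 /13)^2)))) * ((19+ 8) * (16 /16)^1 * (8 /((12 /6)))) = -38.10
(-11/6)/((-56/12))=11/28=0.39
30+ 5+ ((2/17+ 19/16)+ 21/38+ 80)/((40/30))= 96.39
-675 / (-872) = 675 / 872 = 0.77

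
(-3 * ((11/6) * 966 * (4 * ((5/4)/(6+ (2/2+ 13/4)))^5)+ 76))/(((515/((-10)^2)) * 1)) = -529632526560/11933188703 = -44.38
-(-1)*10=10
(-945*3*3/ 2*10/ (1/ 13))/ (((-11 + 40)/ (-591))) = 326719575/ 29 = 11266192.24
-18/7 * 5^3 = -321.43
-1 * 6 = -6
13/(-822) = -13/822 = -0.02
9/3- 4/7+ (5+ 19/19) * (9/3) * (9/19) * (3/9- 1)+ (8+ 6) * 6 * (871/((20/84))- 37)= 202278067/665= 304177.54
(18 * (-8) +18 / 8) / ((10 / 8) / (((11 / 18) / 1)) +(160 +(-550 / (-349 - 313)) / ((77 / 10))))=-0.87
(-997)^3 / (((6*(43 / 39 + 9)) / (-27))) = 347850467523 / 788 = 441434603.46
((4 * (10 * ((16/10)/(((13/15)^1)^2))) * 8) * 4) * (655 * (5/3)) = 503040000/169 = 2976568.05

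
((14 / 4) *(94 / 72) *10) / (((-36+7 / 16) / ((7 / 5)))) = -9212 / 5121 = -1.80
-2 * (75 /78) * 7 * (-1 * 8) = 1400 /13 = 107.69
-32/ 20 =-8/ 5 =-1.60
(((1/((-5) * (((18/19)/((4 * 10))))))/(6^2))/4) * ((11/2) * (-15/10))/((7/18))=1.24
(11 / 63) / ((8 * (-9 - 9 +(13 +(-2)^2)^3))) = 1 / 224280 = 0.00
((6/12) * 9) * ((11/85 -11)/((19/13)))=-54054/1615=-33.47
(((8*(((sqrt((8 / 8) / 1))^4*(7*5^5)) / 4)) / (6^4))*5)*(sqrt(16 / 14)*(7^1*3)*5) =546875*sqrt(14) / 108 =18946.47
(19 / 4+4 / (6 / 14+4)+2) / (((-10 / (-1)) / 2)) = 949 / 620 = 1.53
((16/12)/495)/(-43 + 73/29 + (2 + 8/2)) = -29/371250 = -0.00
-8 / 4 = -2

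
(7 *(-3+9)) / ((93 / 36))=504 / 31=16.26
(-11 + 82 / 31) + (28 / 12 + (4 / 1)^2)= 928 / 93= 9.98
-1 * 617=-617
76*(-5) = -380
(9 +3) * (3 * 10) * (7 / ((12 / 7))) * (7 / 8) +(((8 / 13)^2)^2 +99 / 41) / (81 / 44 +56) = 3066728714525 / 2384158036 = 1286.29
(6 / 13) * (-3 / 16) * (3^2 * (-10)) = 405 / 52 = 7.79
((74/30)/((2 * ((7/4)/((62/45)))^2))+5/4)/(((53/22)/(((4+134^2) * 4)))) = 947748345104/15776775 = 60072.38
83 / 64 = 1.30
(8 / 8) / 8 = 1 / 8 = 0.12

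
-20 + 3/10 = -197/10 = -19.70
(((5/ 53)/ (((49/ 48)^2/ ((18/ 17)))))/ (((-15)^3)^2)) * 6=1024/ 20280946875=0.00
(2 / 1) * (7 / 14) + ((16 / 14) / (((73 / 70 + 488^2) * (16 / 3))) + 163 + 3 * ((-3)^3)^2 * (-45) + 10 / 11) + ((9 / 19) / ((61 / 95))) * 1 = -1098985104283283 / 11185672663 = -98249.35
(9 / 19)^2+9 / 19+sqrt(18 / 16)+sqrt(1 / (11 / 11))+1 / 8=3*sqrt(2) / 4+5265 / 2888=2.88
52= 52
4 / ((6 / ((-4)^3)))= -128 / 3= -42.67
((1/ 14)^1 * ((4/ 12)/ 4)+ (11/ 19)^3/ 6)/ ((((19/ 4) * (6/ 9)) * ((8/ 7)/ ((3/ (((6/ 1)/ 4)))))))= 44127/ 2085136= 0.02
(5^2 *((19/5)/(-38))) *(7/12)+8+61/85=14809/2040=7.26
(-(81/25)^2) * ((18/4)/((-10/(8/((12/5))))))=19683/1250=15.75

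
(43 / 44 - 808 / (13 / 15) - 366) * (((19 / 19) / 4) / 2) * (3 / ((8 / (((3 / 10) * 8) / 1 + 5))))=-82370103 / 183040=-450.01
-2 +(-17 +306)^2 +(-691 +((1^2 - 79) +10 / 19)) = 1572260 / 19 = 82750.53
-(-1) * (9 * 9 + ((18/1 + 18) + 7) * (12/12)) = 124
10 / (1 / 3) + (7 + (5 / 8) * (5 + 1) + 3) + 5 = 195 / 4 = 48.75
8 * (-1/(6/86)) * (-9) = 1032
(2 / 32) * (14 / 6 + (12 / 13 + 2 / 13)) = 133 / 624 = 0.21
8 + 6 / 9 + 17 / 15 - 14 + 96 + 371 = 2314 / 5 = 462.80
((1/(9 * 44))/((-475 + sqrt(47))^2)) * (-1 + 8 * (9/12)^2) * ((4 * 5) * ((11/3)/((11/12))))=70/(99 * (475 - sqrt(47))^2)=0.00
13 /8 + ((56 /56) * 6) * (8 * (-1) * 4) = -1523 /8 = -190.38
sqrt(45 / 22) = 3 * sqrt(110) / 22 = 1.43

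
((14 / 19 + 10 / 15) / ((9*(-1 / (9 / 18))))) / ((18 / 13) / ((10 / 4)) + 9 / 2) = -5200 / 337041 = -0.02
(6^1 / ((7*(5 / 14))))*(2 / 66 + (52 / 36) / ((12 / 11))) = 1609 / 495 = 3.25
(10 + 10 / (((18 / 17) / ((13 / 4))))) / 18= 1465 / 648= 2.26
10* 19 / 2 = 95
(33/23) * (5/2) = 165/46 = 3.59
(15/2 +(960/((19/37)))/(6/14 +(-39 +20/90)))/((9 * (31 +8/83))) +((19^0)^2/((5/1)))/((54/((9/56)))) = -1826114911/12440213520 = -0.15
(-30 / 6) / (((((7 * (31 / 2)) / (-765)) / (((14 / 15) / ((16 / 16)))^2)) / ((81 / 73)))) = 77112 / 2263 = 34.08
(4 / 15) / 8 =1 / 30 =0.03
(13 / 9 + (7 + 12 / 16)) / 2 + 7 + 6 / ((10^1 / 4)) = 5039 / 360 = 14.00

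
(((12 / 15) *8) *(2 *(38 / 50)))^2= 1478656 / 15625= 94.63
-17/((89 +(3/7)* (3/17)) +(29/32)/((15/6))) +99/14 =82027889/11920314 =6.88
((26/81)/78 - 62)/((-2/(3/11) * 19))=15065/33858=0.44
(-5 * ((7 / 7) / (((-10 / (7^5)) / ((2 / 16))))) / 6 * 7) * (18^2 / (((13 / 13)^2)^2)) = 3176523 / 8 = 397065.38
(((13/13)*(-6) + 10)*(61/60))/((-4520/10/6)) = -61/1130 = -0.05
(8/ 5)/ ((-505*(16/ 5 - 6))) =0.00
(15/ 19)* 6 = 90/ 19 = 4.74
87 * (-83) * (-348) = 2512908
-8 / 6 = -4 / 3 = -1.33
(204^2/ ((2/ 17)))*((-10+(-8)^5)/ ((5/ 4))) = -46379034432/ 5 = -9275806886.40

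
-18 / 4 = -4.50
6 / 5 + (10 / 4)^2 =7.45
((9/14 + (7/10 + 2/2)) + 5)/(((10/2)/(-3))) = -771/175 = -4.41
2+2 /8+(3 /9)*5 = 47 /12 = 3.92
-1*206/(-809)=206/809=0.25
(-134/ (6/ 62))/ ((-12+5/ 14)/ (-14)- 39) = 814184/ 22443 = 36.28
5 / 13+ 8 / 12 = 41 / 39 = 1.05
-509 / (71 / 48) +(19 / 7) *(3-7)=-354.97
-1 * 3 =-3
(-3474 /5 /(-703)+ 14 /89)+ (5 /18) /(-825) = 1.15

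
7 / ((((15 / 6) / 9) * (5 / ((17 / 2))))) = 1071 / 25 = 42.84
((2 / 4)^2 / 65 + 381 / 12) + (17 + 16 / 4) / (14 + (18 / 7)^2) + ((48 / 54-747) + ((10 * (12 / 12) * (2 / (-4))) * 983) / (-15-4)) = -204160669 / 449046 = -454.65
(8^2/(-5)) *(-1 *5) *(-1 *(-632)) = 40448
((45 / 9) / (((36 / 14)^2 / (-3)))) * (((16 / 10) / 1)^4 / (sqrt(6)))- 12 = -12- 25088 * sqrt(6) / 10125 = -18.07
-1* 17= -17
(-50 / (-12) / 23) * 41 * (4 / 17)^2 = 8200 / 19941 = 0.41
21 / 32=0.66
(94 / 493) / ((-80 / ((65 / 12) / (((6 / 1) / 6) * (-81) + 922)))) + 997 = 39683438845 / 39802848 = 997.00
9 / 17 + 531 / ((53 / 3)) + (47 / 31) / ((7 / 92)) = 9876010 / 195517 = 50.51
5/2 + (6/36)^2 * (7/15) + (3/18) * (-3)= 1087/540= 2.01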